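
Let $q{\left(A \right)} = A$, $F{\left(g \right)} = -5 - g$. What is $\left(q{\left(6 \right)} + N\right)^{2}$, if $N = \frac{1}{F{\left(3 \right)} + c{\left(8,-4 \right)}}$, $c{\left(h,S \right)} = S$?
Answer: $\frac{5041}{144} \approx 35.007$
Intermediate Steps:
$N = - \frac{1}{12}$ ($N = \frac{1}{\left(-5 - 3\right) - 4} = \frac{1}{-8 - 4} = \frac{1}{-12} = - \frac{1}{12} \approx -0.083333$)
$\left(q{\left(6 \right)} + N\right)^{2} = \left(6 - \frac{1}{12}\right)^{2} = \left(\frac{71}{12}\right)^{2} = \frac{5041}{144}$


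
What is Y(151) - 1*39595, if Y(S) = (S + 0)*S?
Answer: -16794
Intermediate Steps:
Y(S) = S² (Y(S) = S*S = S²)
Y(151) - 1*39595 = 151² - 1*39595 = 22801 - 39595 = -16794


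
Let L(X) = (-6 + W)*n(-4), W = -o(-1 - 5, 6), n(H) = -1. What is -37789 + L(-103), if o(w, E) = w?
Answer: -37789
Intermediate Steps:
W = 6 (W = -(-1 - 5) = -1*(-6) = 6)
L(X) = 0 (L(X) = (-6 + 6)*(-1) = 0*(-1) = 0)
-37789 + L(-103) = -37789 + 0 = -37789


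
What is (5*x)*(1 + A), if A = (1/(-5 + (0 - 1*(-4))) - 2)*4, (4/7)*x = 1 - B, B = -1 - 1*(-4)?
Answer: 385/2 ≈ 192.50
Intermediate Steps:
B = 3 (B = -1 + 4 = 3)
x = -7/2 (x = 7*(1 - 1*3)/4 = 7*(1 - 3)/4 = (7/4)*(-2) = -7/2 ≈ -3.5000)
A = -12 (A = (1/(-5 + (0 + 4)) - 2)*4 = (1/(-5 + 4) - 2)*4 = (1/(-1) - 2)*4 = (-1 - 2)*4 = -3*4 = -12)
(5*x)*(1 + A) = (5*(-7/2))*(1 - 12) = -35/2*(-11) = 385/2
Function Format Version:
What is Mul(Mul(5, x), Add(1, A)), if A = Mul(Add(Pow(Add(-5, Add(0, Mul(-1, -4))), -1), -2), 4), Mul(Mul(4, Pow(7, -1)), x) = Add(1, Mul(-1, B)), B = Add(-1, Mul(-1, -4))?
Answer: Rational(385, 2) ≈ 192.50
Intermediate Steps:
B = 3 (B = Add(-1, 4) = 3)
x = Rational(-7, 2) (x = Mul(Rational(7, 4), Add(1, Mul(-1, 3))) = Mul(Rational(7, 4), Add(1, -3)) = Mul(Rational(7, 4), -2) = Rational(-7, 2) ≈ -3.5000)
A = -12 (A = Mul(Add(Pow(Add(-5, Add(0, 4)), -1), -2), 4) = Mul(Add(Pow(Add(-5, 4), -1), -2), 4) = Mul(Add(Pow(-1, -1), -2), 4) = Mul(Add(-1, -2), 4) = Mul(-3, 4) = -12)
Mul(Mul(5, x), Add(1, A)) = Mul(Mul(5, Rational(-7, 2)), Add(1, -12)) = Mul(Rational(-35, 2), -11) = Rational(385, 2)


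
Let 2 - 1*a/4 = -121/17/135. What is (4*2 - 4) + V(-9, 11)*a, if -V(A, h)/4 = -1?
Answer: 84556/2295 ≈ 36.844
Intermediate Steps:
V(A, h) = 4 (V(A, h) = -4*(-1) = 4)
a = 18844/2295 (a = 8 - 4*(-121/17)/135 = 8 - 4*(-121*1/17)/135 = 8 - (-484)/(17*135) = 8 - 4*(-121/2295) = 8 + 484/2295 = 18844/2295 ≈ 8.2109)
(4*2 - 4) + V(-9, 11)*a = (4*2 - 4) + 4*(18844/2295) = (8 - 4) + 75376/2295 = 4 + 75376/2295 = 84556/2295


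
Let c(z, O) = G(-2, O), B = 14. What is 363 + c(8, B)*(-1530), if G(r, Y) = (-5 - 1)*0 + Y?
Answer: -21057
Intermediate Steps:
G(r, Y) = Y (G(r, Y) = -6*0 + Y = 0 + Y = Y)
c(z, O) = O
363 + c(8, B)*(-1530) = 363 + 14*(-1530) = 363 - 21420 = -21057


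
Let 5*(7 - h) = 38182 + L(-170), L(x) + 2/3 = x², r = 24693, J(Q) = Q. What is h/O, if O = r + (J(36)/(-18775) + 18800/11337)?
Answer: -2854191575155/5256311319143 ≈ -0.54300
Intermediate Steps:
L(x) = -⅔ + x²
O = 5256311319143/212852175 (O = 24693 + (36/(-18775) + 18800/11337) = 24693 + (36*(-1/18775) + 18800*(1/11337)) = 24693 + (-36/18775 + 18800/11337) = 24693 + 352561868/212852175 = 5256311319143/212852175 ≈ 24695.)
h = -201139/15 (h = 7 - (38182 + (-⅔ + (-170)²))/5 = 7 - (38182 + (-⅔ + 28900))/5 = 7 - (38182 + 86698/3)/5 = 7 - ⅕*201244/3 = 7 - 201244/15 = -201139/15 ≈ -13409.)
h/O = -201139/(15*5256311319143/212852175) = -201139/15*212852175/5256311319143 = -2854191575155/5256311319143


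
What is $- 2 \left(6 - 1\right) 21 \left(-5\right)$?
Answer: $1050$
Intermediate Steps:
$- 2 \left(6 - 1\right) 21 \left(-5\right) = \left(-2\right) 5 \cdot 21 \left(-5\right) = \left(-10\right) 21 \left(-5\right) = \left(-210\right) \left(-5\right) = 1050$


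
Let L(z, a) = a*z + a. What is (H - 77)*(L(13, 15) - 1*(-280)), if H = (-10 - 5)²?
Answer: 72520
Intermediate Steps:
L(z, a) = a + a*z
H = 225 (H = (-15)² = 225)
(H - 77)*(L(13, 15) - 1*(-280)) = (225 - 77)*(15*(1 + 13) - 1*(-280)) = 148*(15*14 + 280) = 148*(210 + 280) = 148*490 = 72520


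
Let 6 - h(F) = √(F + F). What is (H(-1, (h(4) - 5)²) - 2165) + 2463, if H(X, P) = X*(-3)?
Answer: 301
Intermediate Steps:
h(F) = 6 - √2*√F (h(F) = 6 - √(F + F) = 6 - √(2*F) = 6 - √2*√F)
H(X, P) = -3*X
(H(-1, (h(4) - 5)²) - 2165) + 2463 = (-3*(-1) - 2165) + 2463 = (3 - 2165) + 2463 = -2162 + 2463 = 301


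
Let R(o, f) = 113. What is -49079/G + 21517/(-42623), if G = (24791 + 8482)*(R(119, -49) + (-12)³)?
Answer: -67890785794/134728532505 ≈ -0.50391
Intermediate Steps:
G = -53735895 (G = (24791 + 8482)*(113 + (-12)³) = 33273*(113 - 1728) = 33273*(-1615) = -53735895)
-49079/G + 21517/(-42623) = -49079/(-53735895) + 21517/(-42623) = -49079*(-1/53735895) + 21517*(-1/42623) = 2887/3160935 - 21517/42623 = -67890785794/134728532505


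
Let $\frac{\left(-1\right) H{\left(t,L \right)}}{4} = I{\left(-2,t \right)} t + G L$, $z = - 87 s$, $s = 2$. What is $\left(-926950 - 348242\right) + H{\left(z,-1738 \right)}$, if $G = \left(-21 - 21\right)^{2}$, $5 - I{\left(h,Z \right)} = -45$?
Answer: $11022936$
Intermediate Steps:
$I{\left(h,Z \right)} = 50$ ($I{\left(h,Z \right)} = 5 - -45 = 5 + 45 = 50$)
$G = 1764$ ($G = \left(-42\right)^{2} = 1764$)
$z = -174$ ($z = \left(-87\right) 2 = -174$)
$H{\left(t,L \right)} = - 7056 L - 200 t$ ($H{\left(t,L \right)} = - 4 \left(50 t + 1764 L\right) = - 7056 L - 200 t$)
$\left(-926950 - 348242\right) + H{\left(z,-1738 \right)} = \left(-926950 - 348242\right) - -12298128 = -1275192 + \left(12263328 + 34800\right) = -1275192 + 12298128 = 11022936$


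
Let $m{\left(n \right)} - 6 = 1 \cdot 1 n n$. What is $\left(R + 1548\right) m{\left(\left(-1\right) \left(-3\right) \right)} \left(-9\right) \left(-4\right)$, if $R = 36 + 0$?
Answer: $855360$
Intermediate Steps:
$m{\left(n \right)} = 6 + n^{2}$ ($m{\left(n \right)} = 6 + 1 \cdot 1 n n = 6 + 1 n^{2} = 6 + n^{2}$)
$R = 36$
$\left(R + 1548\right) m{\left(\left(-1\right) \left(-3\right) \right)} \left(-9\right) \left(-4\right) = \left(36 + 1548\right) \left(6 + \left(\left(-1\right) \left(-3\right)\right)^{2}\right) \left(-9\right) \left(-4\right) = 1584 \left(6 + 3^{2}\right) \left(-9\right) \left(-4\right) = 1584 \left(6 + 9\right) \left(-9\right) \left(-4\right) = 1584 \cdot 15 \left(-9\right) \left(-4\right) = 1584 \left(\left(-135\right) \left(-4\right)\right) = 1584 \cdot 540 = 855360$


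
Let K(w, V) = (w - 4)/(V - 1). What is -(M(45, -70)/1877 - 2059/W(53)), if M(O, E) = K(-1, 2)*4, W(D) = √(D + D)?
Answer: 20/1877 + 2059*√106/106 ≈ 200.00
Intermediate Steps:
K(w, V) = (-4 + w)/(-1 + V)
W(D) = √2*√D (W(D) = √(2*D) = √2*√D)
M(O, E) = -20 (M(O, E) = ((-4 - 1)/(-1 + 2))*4 = (-5/1)*4 = (1*(-5))*4 = -5*4 = -20)
-(M(45, -70)/1877 - 2059/W(53)) = -(-20/1877 - 2059*√106/106) = 20/1877 + 2059*√106/106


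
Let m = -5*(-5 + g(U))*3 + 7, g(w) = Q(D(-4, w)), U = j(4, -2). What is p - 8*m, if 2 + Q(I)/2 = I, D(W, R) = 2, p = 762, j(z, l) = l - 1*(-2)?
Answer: 106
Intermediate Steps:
j(z, l) = 2 + l (j(z, l) = l + 2 = 2 + l)
U = 0 (U = 2 - 2 = 0)
Q(I) = -4 + 2*I
g(w) = 0 (g(w) = -4 + 2*2 = -4 + 4 = 0)
m = 82 (m = -5*(-5 + 0)*3 + 7 = -(-25)*3 + 7 = -5*(-15) + 7 = 75 + 7 = 82)
p - 8*m = 762 - 8*82 = 762 - 656 = 106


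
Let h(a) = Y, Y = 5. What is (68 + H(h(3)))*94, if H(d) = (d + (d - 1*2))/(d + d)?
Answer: 32336/5 ≈ 6467.2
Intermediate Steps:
h(a) = 5
H(d) = (-2 + 2*d)/(2*d) (H(d) = (d + (d - 2))/((2*d)) = (d + (-2 + d))*(1/(2*d)) = (-2 + 2*d)*(1/(2*d)) = (-2 + 2*d)/(2*d))
(68 + H(h(3)))*94 = (68 + (-1 + 5)/5)*94 = (68 + (⅕)*4)*94 = (68 + ⅘)*94 = (344/5)*94 = 32336/5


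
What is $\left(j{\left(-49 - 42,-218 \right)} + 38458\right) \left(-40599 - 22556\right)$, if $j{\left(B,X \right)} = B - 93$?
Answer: $-2417194470$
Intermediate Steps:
$j{\left(B,X \right)} = -93 + B$ ($j{\left(B,X \right)} = B - 93 = -93 + B$)
$\left(j{\left(-49 - 42,-218 \right)} + 38458\right) \left(-40599 - 22556\right) = \left(\left(-93 - 91\right) + 38458\right) \left(-40599 - 22556\right) = \left(\left(-93 - 91\right) + 38458\right) \left(-63155\right) = \left(-184 + 38458\right) \left(-63155\right) = 38274 \left(-63155\right) = -2417194470$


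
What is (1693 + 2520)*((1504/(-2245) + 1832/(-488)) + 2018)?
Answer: 1161731215293/136945 ≈ 8.4832e+6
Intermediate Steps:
(1693 + 2520)*((1504/(-2245) + 1832/(-488)) + 2018) = 4213*((1504*(-1/2245) + 1832*(-1/488)) + 2018) = 4213*((-1504/2245 - 229/61) + 2018) = 4213*(-605849/136945 + 2018) = 4213*(275749161/136945) = 1161731215293/136945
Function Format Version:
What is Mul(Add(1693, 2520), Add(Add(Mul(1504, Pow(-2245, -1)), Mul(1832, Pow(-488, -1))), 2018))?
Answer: Rational(1161731215293, 136945) ≈ 8.4832e+6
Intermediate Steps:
Mul(Add(1693, 2520), Add(Add(Mul(1504, Pow(-2245, -1)), Mul(1832, Pow(-488, -1))), 2018)) = Mul(4213, Add(Add(Mul(1504, Rational(-1, 2245)), Mul(1832, Rational(-1, 488))), 2018)) = Mul(4213, Add(Add(Rational(-1504, 2245), Rational(-229, 61)), 2018)) = Mul(4213, Add(Rational(-605849, 136945), 2018)) = Mul(4213, Rational(275749161, 136945)) = Rational(1161731215293, 136945)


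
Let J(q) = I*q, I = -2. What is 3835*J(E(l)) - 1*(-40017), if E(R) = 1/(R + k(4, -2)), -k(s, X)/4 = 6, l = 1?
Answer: 928061/23 ≈ 40351.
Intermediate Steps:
k(s, X) = -24 (k(s, X) = -4*6 = -24)
E(R) = 1/(-24 + R) (E(R) = 1/(R - 24) = 1/(-24 + R))
J(q) = -2*q
3835*J(E(l)) - 1*(-40017) = 3835*(-2/(-24 + 1)) - 1*(-40017) = 3835*(-2/(-23)) + 40017 = 3835*(-2*(-1/23)) + 40017 = 3835*(2/23) + 40017 = 7670/23 + 40017 = 928061/23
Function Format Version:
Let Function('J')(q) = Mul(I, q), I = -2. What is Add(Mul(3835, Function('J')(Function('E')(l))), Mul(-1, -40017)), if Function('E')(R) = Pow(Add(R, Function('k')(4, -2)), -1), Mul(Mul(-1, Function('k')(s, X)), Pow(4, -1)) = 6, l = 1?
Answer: Rational(928061, 23) ≈ 40351.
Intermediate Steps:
Function('k')(s, X) = -24 (Function('k')(s, X) = Mul(-4, 6) = -24)
Function('E')(R) = Pow(Add(-24, R), -1) (Function('E')(R) = Pow(Add(R, -24), -1) = Pow(Add(-24, R), -1))
Function('J')(q) = Mul(-2, q)
Add(Mul(3835, Function('J')(Function('E')(l))), Mul(-1, -40017)) = Add(Mul(3835, Mul(-2, Pow(Add(-24, 1), -1))), Mul(-1, -40017)) = Add(Mul(3835, Mul(-2, Pow(-23, -1))), 40017) = Add(Mul(3835, Mul(-2, Rational(-1, 23))), 40017) = Add(Mul(3835, Rational(2, 23)), 40017) = Add(Rational(7670, 23), 40017) = Rational(928061, 23)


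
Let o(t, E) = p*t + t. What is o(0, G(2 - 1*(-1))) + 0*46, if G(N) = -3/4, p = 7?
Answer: 0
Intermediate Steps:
G(N) = -¾ (G(N) = -3*¼ = -¾)
o(t, E) = 8*t (o(t, E) = 7*t + t = 8*t)
o(0, G(2 - 1*(-1))) + 0*46 = 8*0 + 0*46 = 0 + 0 = 0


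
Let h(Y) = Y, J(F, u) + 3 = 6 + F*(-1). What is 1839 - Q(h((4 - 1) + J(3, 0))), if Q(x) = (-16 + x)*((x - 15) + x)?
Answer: 1722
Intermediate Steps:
J(F, u) = 3 - F (J(F, u) = -3 + (6 + F*(-1)) = -3 + (6 - F) = 3 - F)
Q(x) = (-16 + x)*(-15 + 2*x) (Q(x) = (-16 + x)*((-15 + x) + x) = (-16 + x)*(-15 + 2*x))
1839 - Q(h((4 - 1) + J(3, 0))) = 1839 - (240 - 47*((4 - 1) + (3 - 1*3)) + 2*((4 - 1) + (3 - 1*3))**2) = 1839 - (240 - 47*(3 + (3 - 3)) + 2*(3 + (3 - 3))**2) = 1839 - (240 - 47*(3 + 0) + 2*(3 + 0)**2) = 1839 - (240 - 47*3 + 2*3**2) = 1839 - (240 - 141 + 2*9) = 1839 - (240 - 141 + 18) = 1839 - 1*117 = 1839 - 117 = 1722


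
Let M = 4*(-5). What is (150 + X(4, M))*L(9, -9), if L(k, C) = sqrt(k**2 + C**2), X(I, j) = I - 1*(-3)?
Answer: 1413*sqrt(2) ≈ 1998.3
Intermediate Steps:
M = -20
X(I, j) = 3 + I (X(I, j) = I + 3 = 3 + I)
L(k, C) = sqrt(C**2 + k**2)
(150 + X(4, M))*L(9, -9) = (150 + (3 + 4))*sqrt((-9)**2 + 9**2) = (150 + 7)*sqrt(81 + 81) = 157*sqrt(162) = 157*(9*sqrt(2)) = 1413*sqrt(2)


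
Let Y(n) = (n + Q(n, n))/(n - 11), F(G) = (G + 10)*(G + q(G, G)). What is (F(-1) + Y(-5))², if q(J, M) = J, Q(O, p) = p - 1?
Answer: 76729/256 ≈ 299.72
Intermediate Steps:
Q(O, p) = -1 + p
F(G) = 2*G*(10 + G) (F(G) = (G + 10)*(G + G) = (10 + G)*(2*G) = 2*G*(10 + G))
Y(n) = (-1 + 2*n)/(-11 + n) (Y(n) = (n + (-1 + n))/(n - 11) = (-1 + 2*n)/(-11 + n))
(F(-1) + Y(-5))² = (2*(-1)*(10 - 1) + (-1 + 2*(-5))/(-11 - 5))² = (2*(-1)*9 + (-1 - 10)/(-16))² = (-18 - 1/16*(-11))² = (-18 + 11/16)² = (-277/16)² = 76729/256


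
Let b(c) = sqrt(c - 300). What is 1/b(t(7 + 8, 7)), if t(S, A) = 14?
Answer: -I*sqrt(286)/286 ≈ -0.059131*I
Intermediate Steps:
b(c) = sqrt(-300 + c)
1/b(t(7 + 8, 7)) = 1/(sqrt(-300 + 14)) = 1/(sqrt(-286)) = 1/(I*sqrt(286)) = -I*sqrt(286)/286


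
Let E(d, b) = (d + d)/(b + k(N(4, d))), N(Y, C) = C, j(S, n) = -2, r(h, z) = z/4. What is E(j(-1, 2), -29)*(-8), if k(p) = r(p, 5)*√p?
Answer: -7424/6753 - 320*I*√2/6753 ≈ -1.0994 - 0.067014*I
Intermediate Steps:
r(h, z) = z/4 (r(h, z) = z*(¼) = z/4)
k(p) = 5*√p/4 (k(p) = ((¼)*5)*√p = 5*√p/4)
E(d, b) = 2*d/(b + 5*√d/4) (E(d, b) = (d + d)/(b + 5*√d/4) = (2*d)/(b + 5*√d/4) = 2*d/(b + 5*√d/4))
E(j(-1, 2), -29)*(-8) = (8*(-2)/(4*(-29) + 5*√(-2)))*(-8) = (8*(-2)/(-116 + 5*(I*√2)))*(-8) = (8*(-2)/(-116 + 5*I*√2))*(-8) = -16/(-116 + 5*I*√2)*(-8) = 128/(-116 + 5*I*√2)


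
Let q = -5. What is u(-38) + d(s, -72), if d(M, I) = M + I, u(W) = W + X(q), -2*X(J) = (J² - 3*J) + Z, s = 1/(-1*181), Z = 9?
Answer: -48691/362 ≈ -134.51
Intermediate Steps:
s = -1/181 (s = 1/(-181) = -1/181 ≈ -0.0055249)
X(J) = -9/2 - J²/2 + 3*J/2 (X(J) = -((J² - 3*J) + 9)/2 = -(9 + J² - 3*J)/2 = -9/2 - J²/2 + 3*J/2)
u(W) = -49/2 + W (u(W) = W + (-9/2 - ½*(-5)² + (3/2)*(-5)) = W + (-9/2 - ½*25 - 15/2) = W + (-9/2 - 25/2 - 15/2) = W - 49/2 = -49/2 + W)
d(M, I) = I + M
u(-38) + d(s, -72) = (-49/2 - 38) + (-72 - 1/181) = -125/2 - 13033/181 = -48691/362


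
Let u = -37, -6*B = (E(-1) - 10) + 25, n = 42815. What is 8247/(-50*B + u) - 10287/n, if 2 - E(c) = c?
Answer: 351932874/4838095 ≈ 72.742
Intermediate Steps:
E(c) = 2 - c
B = -3 (B = -(((2 - 1*(-1)) - 10) + 25)/6 = -(((2 + 1) - 10) + 25)/6 = -((3 - 10) + 25)/6 = -(-7 + 25)/6 = -⅙*18 = -3)
8247/(-50*B + u) - 10287/n = 8247/(-50*(-3) - 37) - 10287/42815 = 8247/(150 - 37) - 10287*1/42815 = 8247/113 - 10287/42815 = 351932874/4838095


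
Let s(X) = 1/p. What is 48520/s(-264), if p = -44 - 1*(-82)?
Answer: 1843760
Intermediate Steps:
p = 38 (p = -44 + 82 = 38)
s(X) = 1/38
48520/s(-264) = 48520/(1/38) = 48520*38 = 1843760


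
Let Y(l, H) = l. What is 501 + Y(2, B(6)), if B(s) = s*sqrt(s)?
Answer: 503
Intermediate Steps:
B(s) = s**(3/2)
501 + Y(2, B(6)) = 501 + 2 = 503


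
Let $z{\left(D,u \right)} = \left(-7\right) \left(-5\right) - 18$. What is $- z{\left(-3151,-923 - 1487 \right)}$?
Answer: $-17$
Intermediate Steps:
$z{\left(D,u \right)} = 17$ ($z{\left(D,u \right)} = 35 - 18 = 17$)
$- z{\left(-3151,-923 - 1487 \right)} = \left(-1\right) 17 = -17$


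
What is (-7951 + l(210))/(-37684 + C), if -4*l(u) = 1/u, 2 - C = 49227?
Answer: 6678841/73003560 ≈ 0.091486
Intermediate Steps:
C = -49225 (C = 2 - 1*49227 = 2 - 49227 = -49225)
l(u) = -1/(4*u)
(-7951 + l(210))/(-37684 + C) = (-7951 - 1/4/210)/(-37684 - 49225) = (-7951 - 1/4*1/210)/(-86909) = (-7951 - 1/840)*(-1/86909) = -6678841/840*(-1/86909) = 6678841/73003560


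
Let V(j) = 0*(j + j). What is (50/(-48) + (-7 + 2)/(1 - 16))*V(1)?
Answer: 0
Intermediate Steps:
V(j) = 0 (V(j) = 0*(2*j) = 0)
(50/(-48) + (-7 + 2)/(1 - 16))*V(1) = (50/(-48) + (-7 + 2)/(1 - 16))*0 = (50*(-1/48) - 5/(-15))*0 = (-25/24 - 5*(-1/15))*0 = (-25/24 + ⅓)*0 = -17/24*0 = 0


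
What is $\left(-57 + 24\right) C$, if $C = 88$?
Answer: $-2904$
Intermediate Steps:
$\left(-57 + 24\right) C = \left(-57 + 24\right) 88 = \left(-33\right) 88 = -2904$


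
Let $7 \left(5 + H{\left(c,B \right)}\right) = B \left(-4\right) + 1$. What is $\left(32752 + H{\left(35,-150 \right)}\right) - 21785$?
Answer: $\frac{77335}{7} \approx 11048.0$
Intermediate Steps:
$H{\left(c,B \right)} = - \frac{34}{7} - \frac{4 B}{7}$ ($H{\left(c,B \right)} = -5 + \frac{B \left(-4\right) + 1}{7} = -5 + \frac{- 4 B + 1}{7} = -5 + \frac{1 - 4 B}{7} = -5 - \left(- \frac{1}{7} + \frac{4 B}{7}\right) = - \frac{34}{7} - \frac{4 B}{7}$)
$\left(32752 + H{\left(35,-150 \right)}\right) - 21785 = \left(32752 - - \frac{566}{7}\right) - 21785 = \left(32752 + \left(- \frac{34}{7} + \frac{600}{7}\right)\right) - 21785 = \left(32752 + \frac{566}{7}\right) - 21785 = \frac{229830}{7} - 21785 = \frac{77335}{7}$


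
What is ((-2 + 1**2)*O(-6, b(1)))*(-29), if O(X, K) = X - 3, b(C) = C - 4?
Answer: -261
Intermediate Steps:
b(C) = -4 + C
O(X, K) = -3 + X
((-2 + 1**2)*O(-6, b(1)))*(-29) = ((-2 + 1**2)*(-3 - 6))*(-29) = ((-2 + 1)*(-9))*(-29) = -1*(-9)*(-29) = 9*(-29) = -261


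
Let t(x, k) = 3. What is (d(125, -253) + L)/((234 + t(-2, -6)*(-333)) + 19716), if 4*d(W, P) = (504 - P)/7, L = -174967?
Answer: -1632773/176876 ≈ -9.2312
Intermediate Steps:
d(W, P) = 18 - P/28 (d(W, P) = ((504 - P)/7)/4 = ((504 - P)*(⅐))/4 = (72 - P/7)/4 = 18 - P/28)
(d(125, -253) + L)/((234 + t(-2, -6)*(-333)) + 19716) = ((18 - 1/28*(-253)) - 174967)/((234 + 3*(-333)) + 19716) = ((18 + 253/28) - 174967)/((234 - 999) + 19716) = (757/28 - 174967)/(-765 + 19716) = -4898319/28/18951 = -4898319/28*1/18951 = -1632773/176876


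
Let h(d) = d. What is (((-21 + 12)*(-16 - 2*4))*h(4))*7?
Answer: 6048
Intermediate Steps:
(((-21 + 12)*(-16 - 2*4))*h(4))*7 = (((-21 + 12)*(-16 - 2*4))*4)*7 = (-9*(-16 - 8)*4)*7 = (-9*(-24)*4)*7 = (216*4)*7 = 864*7 = 6048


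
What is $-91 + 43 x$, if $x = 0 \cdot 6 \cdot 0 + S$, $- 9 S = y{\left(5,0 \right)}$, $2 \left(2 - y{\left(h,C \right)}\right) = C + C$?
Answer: $- \frac{905}{9} \approx -100.56$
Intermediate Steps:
$y{\left(h,C \right)} = 2 - C$ ($y{\left(h,C \right)} = 2 - \frac{C + C}{2} = 2 - \frac{2 C}{2} = 2 - C$)
$S = - \frac{2}{9}$ ($S = - \frac{2 - 0}{9} = - \frac{2 + 0}{9} = \left(- \frac{1}{9}\right) 2 = - \frac{2}{9} \approx -0.22222$)
$x = - \frac{2}{9}$ ($x = 0 \cdot 6 \cdot 0 - \frac{2}{9} = 0 \cdot 0 - \frac{2}{9} = 0 - \frac{2}{9} = - \frac{2}{9} \approx -0.22222$)
$-91 + 43 x = -91 + 43 \left(- \frac{2}{9}\right) = -91 - \frac{86}{9} = - \frac{905}{9}$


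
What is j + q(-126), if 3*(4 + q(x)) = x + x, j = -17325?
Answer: -17413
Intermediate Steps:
q(x) = -4 + 2*x/3 (q(x) = -4 + (x + x)/3 = -4 + (2*x)/3 = -4 + 2*x/3)
j + q(-126) = -17325 + (-4 + (2/3)*(-126)) = -17325 + (-4 - 84) = -17325 - 88 = -17413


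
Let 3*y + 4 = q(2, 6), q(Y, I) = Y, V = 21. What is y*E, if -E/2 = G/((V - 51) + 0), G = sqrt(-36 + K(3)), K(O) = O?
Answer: -2*I*sqrt(33)/45 ≈ -0.25531*I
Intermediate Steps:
y = -2/3 (y = -4/3 + (1/3)*2 = -4/3 + 2/3 = -2/3 ≈ -0.66667)
G = I*sqrt(33) (G = sqrt(-36 + 3) = sqrt(-33) = I*sqrt(33) ≈ 5.7446*I)
E = I*sqrt(33)/15 (E = -2*I*sqrt(33)/((21 - 51) + 0) = -2*I*sqrt(33)/(-30 + 0) = -2*I*sqrt(33)/(-30) = -2*I*sqrt(33)*(-1)/30 = -(-1)*I*sqrt(33)/15 = I*sqrt(33)/15 ≈ 0.38297*I)
y*E = -2*I*sqrt(33)/45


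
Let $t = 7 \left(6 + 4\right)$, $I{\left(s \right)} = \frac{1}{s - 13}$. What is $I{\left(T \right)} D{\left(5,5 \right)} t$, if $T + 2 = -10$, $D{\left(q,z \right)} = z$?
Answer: $-14$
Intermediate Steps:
$T = -12$ ($T = -2 - 10 = -12$)
$I{\left(s \right)} = \frac{1}{-13 + s}$
$t = 70$ ($t = 7 \cdot 10 = 70$)
$I{\left(T \right)} D{\left(5,5 \right)} t = \frac{1}{-13 - 12} \cdot 5 \cdot 70 = \frac{1}{-25} \cdot 5 \cdot 70 = \left(- \frac{1}{25}\right) 5 \cdot 70 = \left(- \frac{1}{5}\right) 70 = -14$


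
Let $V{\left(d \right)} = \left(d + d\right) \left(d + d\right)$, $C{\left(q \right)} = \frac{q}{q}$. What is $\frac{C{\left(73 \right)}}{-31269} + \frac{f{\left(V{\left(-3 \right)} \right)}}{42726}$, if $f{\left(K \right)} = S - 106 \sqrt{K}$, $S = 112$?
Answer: $- \frac{912649}{74222183} \approx -0.012296$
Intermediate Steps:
$C{\left(q \right)} = 1$
$V{\left(d \right)} = 4 d^{2}$ ($V{\left(d \right)} = 2 d 2 d = 4 d^{2}$)
$f{\left(K \right)} = 112 - 106 \sqrt{K}$
$\frac{C{\left(73 \right)}}{-31269} + \frac{f{\left(V{\left(-3 \right)} \right)}}{42726} = 1 \frac{1}{-31269} + \frac{112 - 106 \sqrt{4 \left(-3\right)^{2}}}{42726} = 1 \left(- \frac{1}{31269}\right) + \left(112 - 106 \sqrt{4 \cdot 9}\right) \frac{1}{42726} = - \frac{1}{31269} + \left(112 - 106 \sqrt{36}\right) \frac{1}{42726} = - \frac{1}{31269} + \left(112 - 636\right) \frac{1}{42726} = - \frac{1}{31269} - \frac{262}{21363} = - \frac{912649}{74222183}$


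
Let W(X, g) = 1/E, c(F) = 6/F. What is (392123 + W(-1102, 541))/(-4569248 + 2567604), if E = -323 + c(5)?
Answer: -315462951/1610322598 ≈ -0.19590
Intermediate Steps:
E = -1609/5 (E = -323 + 6/5 = -1609/5 ≈ -321.80)
W(X, g) = -5/1609 (W(X, g) = 1/(-1609/5) = -5/1609)
(392123 + W(-1102, 541))/(-4569248 + 2567604) = (392123 - 5/1609)/(-4569248 + 2567604) = (630925902/1609)/(-2001644) = (630925902/1609)*(-1/2001644) = -315462951/1610322598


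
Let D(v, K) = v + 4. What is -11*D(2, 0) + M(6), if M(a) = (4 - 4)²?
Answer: -66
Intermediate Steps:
M(a) = 0 (M(a) = 0² = 0)
D(v, K) = 4 + v
-11*D(2, 0) + M(6) = -11*(4 + 2) + 0 = -11*6 + 0 = -66 + 0 = -66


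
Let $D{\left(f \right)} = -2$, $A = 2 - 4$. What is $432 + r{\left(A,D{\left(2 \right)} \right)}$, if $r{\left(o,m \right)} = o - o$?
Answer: $432$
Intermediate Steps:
$A = -2$
$r{\left(o,m \right)} = 0$
$432 + r{\left(A,D{\left(2 \right)} \right)} = 432 + 0 = 432$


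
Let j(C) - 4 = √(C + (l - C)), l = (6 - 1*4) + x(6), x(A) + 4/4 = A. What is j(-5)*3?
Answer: 12 + 3*√7 ≈ 19.937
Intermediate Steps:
x(A) = -1 + A
l = 7 (l = (6 - 1*4) + (-1 + 6) = (6 - 4) + 5 = 2 + 5 = 7)
j(C) = 4 + √7 (j(C) = 4 + √(C + (7 - C)) = 4 + √7)
j(-5)*3 = (4 + √7)*3 = 12 + 3*√7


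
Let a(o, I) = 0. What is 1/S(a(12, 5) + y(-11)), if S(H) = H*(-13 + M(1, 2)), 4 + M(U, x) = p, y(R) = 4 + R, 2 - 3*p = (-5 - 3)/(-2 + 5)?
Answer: 9/973 ≈ 0.0092497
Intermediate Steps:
p = 14/9 (p = ⅔ - (-5 - 3)/(3*(-2 + 5)) = ⅔ - (-8)/(3*3) = ⅔ - ⅓*(-8/3) = ⅔ + 8/9 = 14/9 ≈ 1.5556)
M(U, x) = -22/9 (M(U, x) = -4 + 14/9 = -22/9)
S(H) = -139*H/9 (S(H) = H*(-13 - 22/9) = H*(-139/9) = -139*H/9)
1/S(a(12, 5) + y(-11)) = 1/(-139*(0 + (4 - 11))/9) = 1/(-139*(0 - 7)/9) = 1/(-139/9*(-7)) = 1/(973/9) = 9/973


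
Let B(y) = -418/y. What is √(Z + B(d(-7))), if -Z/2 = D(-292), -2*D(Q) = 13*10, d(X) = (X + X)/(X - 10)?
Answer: I*√18501/7 ≈ 19.431*I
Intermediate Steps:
d(X) = 2*X/(-10 + X) (d(X) = (2*X)/(-10 + X) = 2*X/(-10 + X))
D(Q) = -65 (D(Q) = -13*10/2 = -½*130 = -65)
Z = 130 (Z = -2*(-65) = 130)
√(Z + B(d(-7))) = √(130 - 418/(2*(-7)/(-10 - 7))) = √(130 - 418/(2*(-7)/(-17))) = √(130 - 418/(2*(-7)*(-1/17))) = √(130 - 418/14/17) = √(130 - 418*17/14) = √(130 - 3553/7) = √(-2643/7) = I*√18501/7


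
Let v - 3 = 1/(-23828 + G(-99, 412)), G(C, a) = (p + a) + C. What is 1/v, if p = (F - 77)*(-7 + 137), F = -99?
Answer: 46395/139184 ≈ 0.33334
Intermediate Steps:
p = -22880 (p = (-99 - 77)*(-7 + 137) = -176*130 = -22880)
G(C, a) = -22880 + C + a (G(C, a) = (-22880 + a) + C = -22880 + C + a)
v = 139184/46395 (v = 3 + 1/(-23828 + (-22880 - 99 + 412)) = 3 + 1/(-23828 - 22567) = 3 + 1/(-46395) = 3 - 1/46395 = 139184/46395 ≈ 3.0000)
1/v = 1/(139184/46395) = 46395/139184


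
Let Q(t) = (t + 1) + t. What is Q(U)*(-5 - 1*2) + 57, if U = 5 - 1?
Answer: -6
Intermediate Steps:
U = 4
Q(t) = 1 + 2*t (Q(t) = (1 + t) + t = 1 + 2*t)
Q(U)*(-5 - 1*2) + 57 = (1 + 2*4)*(-5 - 1*2) + 57 = (1 + 8)*(-5 - 2) + 57 = 9*(-7) + 57 = -63 + 57 = -6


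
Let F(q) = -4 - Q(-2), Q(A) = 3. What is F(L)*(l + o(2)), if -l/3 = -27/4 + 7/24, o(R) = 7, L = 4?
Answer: -1477/8 ≈ -184.63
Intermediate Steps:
F(q) = -7 (F(q) = -4 - 1*3 = -4 - 3 = -7)
l = 155/8 (l = -3*(-27/4 + 7/24) = -3*(-155/24) = 155/8 ≈ 19.375)
F(L)*(l + o(2)) = -7*(155/8 + 7) = -7*211/8 = -1477/8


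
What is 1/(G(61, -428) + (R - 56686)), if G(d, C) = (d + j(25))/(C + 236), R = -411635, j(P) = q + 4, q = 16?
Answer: -64/29972571 ≈ -2.1353e-6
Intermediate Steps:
j(P) = 20 (j(P) = 16 + 4 = 20)
G(d, C) = (20 + d)/(236 + C) (G(d, C) = (d + 20)/(C + 236) = (20 + d)/(236 + C))
1/(G(61, -428) + (R - 56686)) = 1/((20 + 61)/(236 - 428) + (-411635 - 56686)) = 1/(81/(-192) - 468321) = 1/(-1/192*81 - 468321) = 1/(-27/64 - 468321) = 1/(-29972571/64) = -64/29972571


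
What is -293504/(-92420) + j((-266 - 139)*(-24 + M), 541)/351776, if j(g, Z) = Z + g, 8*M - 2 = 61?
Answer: 207802445373/65022275840 ≈ 3.1959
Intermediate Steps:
M = 63/8 (M = ¼ + (⅛)*61 = ¼ + 61/8 = 63/8 ≈ 7.8750)
-293504/(-92420) + j((-266 - 139)*(-24 + M), 541)/351776 = -293504/(-92420) + (541 + (-266 - 139)*(-24 + 63/8))/351776 = -293504*(-1/92420) + (541 - 405*(-129/8))*(1/351776) = 73376/23105 + (541 + 52245/8)*(1/351776) = 73376/23105 + (56573/8)*(1/351776) = 73376/23105 + 56573/2814208 = 207802445373/65022275840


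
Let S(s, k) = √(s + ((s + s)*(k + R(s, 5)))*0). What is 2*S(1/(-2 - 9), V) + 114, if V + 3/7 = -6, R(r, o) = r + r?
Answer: 114 + 2*I*√11/11 ≈ 114.0 + 0.60302*I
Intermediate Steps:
R(r, o) = 2*r
V = -45/7 (V = -3/7 - 6 = -45/7 ≈ -6.4286)
S(s, k) = √s (S(s, k) = √(s + ((s + s)*(k + 2*s))*0) = √(s + ((2*s)*(k + 2*s))*0) = √(s + (2*s*(k + 2*s))*0) = √(s + 0) = √s)
2*S(1/(-2 - 9), V) + 114 = 2*√(1/(-2 - 9)) + 114 = 2*√(1/(-11)) + 114 = 2*√(-1/11) + 114 = 2*(I*√11/11) + 114 = 2*I*√11/11 + 114 = 114 + 2*I*√11/11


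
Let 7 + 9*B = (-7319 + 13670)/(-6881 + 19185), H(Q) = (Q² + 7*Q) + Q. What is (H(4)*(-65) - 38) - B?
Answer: -349624511/110736 ≈ -3157.3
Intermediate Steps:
H(Q) = Q² + 8*Q
B = -79777/110736 (B = -7/9 + ((-7319 + 13670)/(-6881 + 19185))/9 = -7/9 + (6351/12304)/9 = -7/9 + (6351*(1/12304))/9 = -7/9 + (⅑)*(6351/12304) = -7/9 + 2117/36912 = -79777/110736 ≈ -0.72042)
(H(4)*(-65) - 38) - B = ((4*(8 + 4))*(-65) - 38) - 1*(-79777/110736) = ((4*12)*(-65) - 38) + 79777/110736 = (48*(-65) - 38) + 79777/110736 = (-3120 - 38) + 79777/110736 = -3158 + 79777/110736 = -349624511/110736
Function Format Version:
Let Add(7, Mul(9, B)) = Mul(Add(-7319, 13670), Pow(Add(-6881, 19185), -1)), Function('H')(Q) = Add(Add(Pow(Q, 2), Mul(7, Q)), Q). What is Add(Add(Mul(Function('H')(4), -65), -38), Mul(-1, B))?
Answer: Rational(-349624511, 110736) ≈ -3157.3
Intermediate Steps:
Function('H')(Q) = Add(Pow(Q, 2), Mul(8, Q))
B = Rational(-79777, 110736) (B = Add(Rational(-7, 9), Mul(Rational(1, 9), Mul(Add(-7319, 13670), Pow(Add(-6881, 19185), -1)))) = Add(Rational(-7, 9), Mul(Rational(1, 9), Mul(6351, Pow(12304, -1)))) = Add(Rational(-7, 9), Mul(Rational(1, 9), Mul(6351, Rational(1, 12304)))) = Add(Rational(-7, 9), Mul(Rational(1, 9), Rational(6351, 12304))) = Add(Rational(-7, 9), Rational(2117, 36912)) = Rational(-79777, 110736) ≈ -0.72042)
Add(Add(Mul(Function('H')(4), -65), -38), Mul(-1, B)) = Add(Add(Mul(Mul(4, Add(8, 4)), -65), -38), Mul(-1, Rational(-79777, 110736))) = Add(Add(Mul(Mul(4, 12), -65), -38), Rational(79777, 110736)) = Add(Add(Mul(48, -65), -38), Rational(79777, 110736)) = Add(Add(-3120, -38), Rational(79777, 110736)) = Add(-3158, Rational(79777, 110736)) = Rational(-349624511, 110736)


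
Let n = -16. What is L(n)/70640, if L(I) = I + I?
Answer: -2/4415 ≈ -0.00045300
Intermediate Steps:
L(I) = 2*I
L(n)/70640 = (2*(-16))/70640 = -32*1/70640 = -2/4415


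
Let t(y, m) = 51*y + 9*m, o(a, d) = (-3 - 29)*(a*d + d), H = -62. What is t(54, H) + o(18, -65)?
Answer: 41716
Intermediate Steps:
o(a, d) = -32*d - 32*a*d (o(a, d) = -32*(d + a*d) = -32*d - 32*a*d)
t(y, m) = 9*m + 51*y
t(54, H) + o(18, -65) = (9*(-62) + 51*54) - 32*(-65)*(1 + 18) = (-558 + 2754) - 32*(-65)*19 = 2196 + 39520 = 41716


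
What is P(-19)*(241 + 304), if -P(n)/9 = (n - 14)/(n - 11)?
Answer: -10791/2 ≈ -5395.5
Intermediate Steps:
P(n) = -9*(-14 + n)/(-11 + n) (P(n) = -9*(n - 14)/(n - 11) = -9*(-14 + n)/(-11 + n))
P(-19)*(241 + 304) = (9*(14 - 1*(-19))/(-11 - 19))*(241 + 304) = (9*(14 + 19)/(-30))*545 = (9*(-1/30)*33)*545 = -99/10*545 = -10791/2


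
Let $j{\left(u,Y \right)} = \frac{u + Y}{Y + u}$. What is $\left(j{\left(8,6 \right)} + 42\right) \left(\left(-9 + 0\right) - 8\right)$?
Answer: $-731$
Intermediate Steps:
$j{\left(u,Y \right)} = 1$ ($j{\left(u,Y \right)} = \frac{Y + u}{Y + u} = 1$)
$\left(j{\left(8,6 \right)} + 42\right) \left(\left(-9 + 0\right) - 8\right) = \left(1 + 42\right) \left(\left(-9 + 0\right) - 8\right) = 43 \left(-9 - 8\right) = 43 \left(-17\right) = -731$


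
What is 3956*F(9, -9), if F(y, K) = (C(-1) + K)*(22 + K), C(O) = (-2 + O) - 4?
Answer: -822848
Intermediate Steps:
C(O) = -6 + O
F(y, K) = (-7 + K)*(22 + K) (F(y, K) = ((-6 - 1) + K)*(22 + K) = (-7 + K)*(22 + K))
3956*F(9, -9) = 3956*(-154 + (-9)² + 15*(-9)) = 3956*(-154 + 81 - 135) = 3956*(-208) = -822848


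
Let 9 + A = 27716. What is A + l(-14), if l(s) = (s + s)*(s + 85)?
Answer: 25719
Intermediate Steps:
l(s) = 2*s*(85 + s) (l(s) = (2*s)*(85 + s) = 2*s*(85 + s))
A = 27707 (A = -9 + 27716 = 27707)
A + l(-14) = 27707 + 2*(-14)*(85 - 14) = 27707 + 2*(-14)*71 = 27707 - 1988 = 25719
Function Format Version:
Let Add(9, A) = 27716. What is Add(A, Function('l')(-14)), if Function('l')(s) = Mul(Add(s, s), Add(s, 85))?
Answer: 25719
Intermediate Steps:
Function('l')(s) = Mul(2, s, Add(85, s)) (Function('l')(s) = Mul(Mul(2, s), Add(85, s)) = Mul(2, s, Add(85, s)))
A = 27707 (A = Add(-9, 27716) = 27707)
Add(A, Function('l')(-14)) = Add(27707, Mul(2, -14, Add(85, -14))) = Add(27707, Mul(2, -14, 71)) = Add(27707, -1988) = 25719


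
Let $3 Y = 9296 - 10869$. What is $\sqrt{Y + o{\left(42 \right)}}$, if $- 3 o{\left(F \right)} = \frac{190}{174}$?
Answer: $\frac{i \sqrt{3971434}}{87} \approx 22.906 i$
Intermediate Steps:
$o{\left(F \right)} = - \frac{95}{261}$ ($o{\left(F \right)} = - \frac{190 \cdot \frac{1}{174}}{3} = \left(- \frac{1}{3}\right) \frac{95}{87} = - \frac{95}{261}$)
$Y = - \frac{1573}{3}$ ($Y = \frac{9296 - 10869}{3} = \frac{1}{3} \left(-1573\right) = - \frac{1573}{3} \approx -524.33$)
$\sqrt{Y + o{\left(42 \right)}} = \sqrt{- \frac{1573}{3} - \frac{95}{261}} = \sqrt{- \frac{136946}{261}} = \frac{i \sqrt{3971434}}{87}$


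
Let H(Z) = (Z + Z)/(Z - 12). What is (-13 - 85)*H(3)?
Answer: 196/3 ≈ 65.333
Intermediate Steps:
H(Z) = 2*Z/(-12 + Z) (H(Z) = (2*Z)/(-12 + Z) = 2*Z/(-12 + Z))
(-13 - 85)*H(3) = (-13 - 85)*(2*3/(-12 + 3)) = -196*3/(-9) = -196*3*(-1)/9 = -98*(-⅔) = 196/3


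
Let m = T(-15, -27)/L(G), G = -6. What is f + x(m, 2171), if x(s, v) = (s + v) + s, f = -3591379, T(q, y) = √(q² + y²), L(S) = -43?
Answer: -3589208 - 6*√106/43 ≈ -3.5892e+6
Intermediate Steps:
m = -3*√106/43 (m = √((-15)² + (-27)²)/(-43) = √(225 + 729)*(-1/43) = √954*(-1/43) = (3*√106)*(-1/43) = -3*√106/43 ≈ -0.71830)
x(s, v) = v + 2*s
f + x(m, 2171) = -3591379 + (2171 + 2*(-3*√106/43)) = -3591379 + (2171 - 6*√106/43) = -3589208 - 6*√106/43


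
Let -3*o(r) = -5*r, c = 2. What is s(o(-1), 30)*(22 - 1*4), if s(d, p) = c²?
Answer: 72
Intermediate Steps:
o(r) = 5*r/3 (o(r) = -(-5)*r/3 = 5*r/3)
s(d, p) = 4 (s(d, p) = 2² = 4)
s(o(-1), 30)*(22 - 1*4) = 4*(22 - 1*4) = 4*(22 - 4) = 4*18 = 72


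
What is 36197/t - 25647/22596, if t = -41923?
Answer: -90147933/45109148 ≈ -1.9984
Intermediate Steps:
36197/t - 25647/22596 = 36197/(-41923) - 25647/22596 = 36197*(-1/41923) - 25647*1/22596 = -5171/5989 - 8549/7532 = -90147933/45109148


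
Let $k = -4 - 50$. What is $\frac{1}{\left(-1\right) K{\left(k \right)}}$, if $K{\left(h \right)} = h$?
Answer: $\frac{1}{54} \approx 0.018519$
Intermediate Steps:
$k = -54$ ($k = -4 - 50 = -54$)
$\frac{1}{\left(-1\right) K{\left(k \right)}} = \frac{1}{\left(-1\right) \left(-54\right)} = \frac{1}{54}$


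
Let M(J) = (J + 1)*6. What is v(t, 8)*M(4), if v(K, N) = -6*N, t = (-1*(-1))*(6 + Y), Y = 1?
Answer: -1440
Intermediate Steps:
M(J) = 6 + 6*J (M(J) = (1 + J)*6 = 6 + 6*J)
t = 7 (t = (-1*(-1))*(6 + 1) = 1*7 = 7)
v(t, 8)*M(4) = (-6*8)*(6 + 6*4) = -48*(6 + 24) = -48*30 = -1440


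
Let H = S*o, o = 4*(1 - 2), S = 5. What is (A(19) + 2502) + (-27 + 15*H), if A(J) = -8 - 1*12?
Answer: 2155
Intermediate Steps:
o = -4 (o = 4*(-1) = -4)
H = -20 (H = 5*(-4) = -20)
A(J) = -20 (A(J) = -8 - 12 = -20)
(A(19) + 2502) + (-27 + 15*H) = (-20 + 2502) + (-27 + 15*(-20)) = 2482 + (-27 - 300) = 2482 - 327 = 2155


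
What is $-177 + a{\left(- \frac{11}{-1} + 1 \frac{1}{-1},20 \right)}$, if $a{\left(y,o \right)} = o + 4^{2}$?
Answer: $-141$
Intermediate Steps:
$a{\left(y,o \right)} = 16 + o$ ($a{\left(y,o \right)} = o + 16 = 16 + o$)
$-177 + a{\left(- \frac{11}{-1} + 1 \frac{1}{-1},20 \right)} = -177 + \left(16 + 20\right) = -177 + 36 = -141$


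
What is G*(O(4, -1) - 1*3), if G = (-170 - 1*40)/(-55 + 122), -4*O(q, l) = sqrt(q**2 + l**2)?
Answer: 630/67 + 105*sqrt(17)/134 ≈ 12.634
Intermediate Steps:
O(q, l) = -sqrt(l**2 + q**2)/4 (O(q, l) = -sqrt(q**2 + l**2)/4 = -sqrt(l**2 + q**2)/4)
G = -210/67 (G = (-170 - 40)/67 = -210*1/67 = -210/67 ≈ -3.1343)
G*(O(4, -1) - 1*3) = -210*(-sqrt((-1)**2 + 4**2)/4 - 1*3)/67 = -210*(-sqrt(1 + 16)/4 - 3)/67 = -210*(-sqrt(17)/4 - 3)/67 = -210*(-3 - sqrt(17)/4)/67 = 630/67 + 105*sqrt(17)/134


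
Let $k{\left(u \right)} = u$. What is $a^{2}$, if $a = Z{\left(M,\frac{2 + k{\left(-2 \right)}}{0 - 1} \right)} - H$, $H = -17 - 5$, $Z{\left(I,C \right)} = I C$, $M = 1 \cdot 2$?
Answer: $484$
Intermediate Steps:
$M = 2$
$Z{\left(I,C \right)} = C I$
$H = -22$ ($H = -17 - 5 = -22$)
$a = 22$ ($a = \frac{2 - 2}{0 - 1} \cdot 2 - -22 = \frac{0}{-1} \cdot 2 + 22 = 0 \left(-1\right) 2 + 22 = 0 \cdot 2 + 22 = 0 + 22 = 22$)
$a^{2} = 22^{2} = 484$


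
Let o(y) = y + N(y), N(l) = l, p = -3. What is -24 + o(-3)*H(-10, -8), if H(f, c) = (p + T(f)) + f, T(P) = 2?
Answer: 42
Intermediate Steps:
o(y) = 2*y (o(y) = y + y = 2*y)
H(f, c) = -1 + f (H(f, c) = (-3 + 2) + f = -1 + f)
-24 + o(-3)*H(-10, -8) = -24 + (2*(-3))*(-1 - 10) = -24 - 6*(-11) = -24 + 66 = 42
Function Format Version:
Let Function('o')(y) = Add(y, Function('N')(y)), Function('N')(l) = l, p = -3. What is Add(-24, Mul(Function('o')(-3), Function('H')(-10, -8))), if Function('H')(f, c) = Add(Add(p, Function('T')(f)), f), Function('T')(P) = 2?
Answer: 42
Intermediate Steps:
Function('o')(y) = Mul(2, y) (Function('o')(y) = Add(y, y) = Mul(2, y))
Function('H')(f, c) = Add(-1, f) (Function('H')(f, c) = Add(Add(-3, 2), f) = Add(-1, f))
Add(-24, Mul(Function('o')(-3), Function('H')(-10, -8))) = Add(-24, Mul(Mul(2, -3), Add(-1, -10))) = Add(-24, Mul(-6, -11)) = Add(-24, 66) = 42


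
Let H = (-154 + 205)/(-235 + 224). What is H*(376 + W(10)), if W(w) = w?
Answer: -19686/11 ≈ -1789.6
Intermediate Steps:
H = -51/11 (H = 51/(-11) = 51*(-1/11) = -51/11 ≈ -4.6364)
H*(376 + W(10)) = -51*(376 + 10)/11 = -51/11*386 = -19686/11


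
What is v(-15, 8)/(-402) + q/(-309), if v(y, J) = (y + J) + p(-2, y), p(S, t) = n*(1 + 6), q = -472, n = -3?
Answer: 11022/6901 ≈ 1.5972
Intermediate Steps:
p(S, t) = -21 (p(S, t) = -3*(1 + 6) = -3*7 = -21)
v(y, J) = -21 + J + y (v(y, J) = (y + J) - 21 = (J + y) - 21 = -21 + J + y)
v(-15, 8)/(-402) + q/(-309) = (-21 + 8 - 15)/(-402) - 472/(-309) = -28*(-1/402) - 472*(-1/309) = 14/201 + 472/309 = 11022/6901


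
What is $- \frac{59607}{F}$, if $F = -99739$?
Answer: $\frac{59607}{99739} \approx 0.59763$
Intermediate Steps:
$- \frac{59607}{F} = - \frac{59607}{-99739} = \left(-59607\right) \left(- \frac{1}{99739}\right) = \frac{59607}{99739}$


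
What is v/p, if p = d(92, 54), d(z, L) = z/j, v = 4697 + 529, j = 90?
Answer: 117585/23 ≈ 5112.4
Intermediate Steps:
v = 5226
d(z, L) = z/90
p = 46/45 (p = (1/90)*92 = 46/45 ≈ 1.0222)
v/p = 5226/(46/45) = 5226*(45/46) = 117585/23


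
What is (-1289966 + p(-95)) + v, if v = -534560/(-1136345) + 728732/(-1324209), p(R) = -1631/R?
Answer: -36880164705551749219/28590407245995 ≈ -1.2899e+6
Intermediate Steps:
v = -24044360300/300951655221 (v = -534560*(-1/1136345) + 728732*(-1/1324209) = 106912/227269 - 728732/1324209 = -24044360300/300951655221 ≈ -0.079894)
(-1289966 + p(-95)) + v = (-1289966 - 1631/(-95)) - 24044360300/300951655221 = (-1289966 - 1631*(-1/95)) - 24044360300/300951655221 = (-1289966 + 1631/95) - 24044360300/300951655221 = -122545139/95 - 24044360300/300951655221 = -36880164705551749219/28590407245995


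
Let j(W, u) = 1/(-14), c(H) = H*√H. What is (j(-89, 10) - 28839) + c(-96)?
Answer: -403747/14 - 384*I*√6 ≈ -28839.0 - 940.6*I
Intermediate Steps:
c(H) = H^(3/2)
j(W, u) = -1/14
(j(-89, 10) - 28839) + c(-96) = (-1/14 - 28839) + (-96)^(3/2) = -403747/14 - 384*I*√6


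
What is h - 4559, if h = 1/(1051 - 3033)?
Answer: -9035939/1982 ≈ -4559.0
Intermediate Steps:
h = -1/1982 (h = 1/(-1982) = -1/1982 ≈ -0.00050454)
h - 4559 = -1/1982 - 4559 = -9035939/1982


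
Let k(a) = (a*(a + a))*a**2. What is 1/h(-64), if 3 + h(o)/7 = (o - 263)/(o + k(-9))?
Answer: -13058/276507 ≈ -0.047225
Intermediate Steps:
k(a) = 2*a**4 (k(a) = (a*(2*a))*a**2 = (2*a**2)*a**2 = 2*a**4)
h(o) = -21 + 7*(-263 + o)/(13122 + o) (h(o) = -21 + 7*((o - 263)/(o + 2*(-9)**4)) = -21 + 7*((-263 + o)/(o + 2*6561)) = -21 + 7*((-263 + o)/(o + 13122)) = -21 + 7*((-263 + o)/(13122 + o)) = -21 + 7*(-263 + o)/(13122 + o))
1/h(-64) = 1/(7*(-39629 - 2*(-64))/(13122 - 64)) = 1/(7*(-39629 + 128)/13058) = 1/(7*(1/13058)*(-39501)) = 1/(-276507/13058) = -13058/276507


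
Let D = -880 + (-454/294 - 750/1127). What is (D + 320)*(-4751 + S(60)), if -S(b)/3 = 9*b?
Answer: 526530187/147 ≈ 3.5818e+6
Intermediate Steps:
S(b) = -27*b
D = -2982751/3381 (D = -880 + (-454*1/294 - 750*1/1127) = -880 + (-227/147 - 750/1127) = -880 - 7471/3381 = -2982751/3381 ≈ -882.21)
(D + 320)*(-4751 + S(60)) = (-2982751/3381 + 320)*(-4751 - 27*60) = -1900831*(-4751 - 1620)/3381 = -1900831/3381*(-6371) = 526530187/147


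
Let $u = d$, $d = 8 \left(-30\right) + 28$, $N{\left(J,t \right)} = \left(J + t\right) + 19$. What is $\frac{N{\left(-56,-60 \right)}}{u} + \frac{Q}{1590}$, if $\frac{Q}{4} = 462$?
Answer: $\frac{1717}{1060} \approx 1.6198$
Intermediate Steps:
$Q = 1848$ ($Q = 4 \cdot 462 = 1848$)
$N{\left(J,t \right)} = 19 + J + t$
$d = -212$ ($d = -240 + 28 = -212$)
$u = -212$
$\frac{N{\left(-56,-60 \right)}}{u} + \frac{Q}{1590} = \frac{19 - 56 - 60}{-212} + \frac{1848}{1590} = \left(-97\right) \left(- \frac{1}{212}\right) + 1848 \cdot \frac{1}{1590} = \frac{97}{212} + \frac{308}{265} = \frac{1717}{1060}$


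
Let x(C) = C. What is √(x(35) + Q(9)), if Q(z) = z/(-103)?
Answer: 2*√92597/103 ≈ 5.9087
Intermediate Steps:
Q(z) = -z/103 (Q(z) = z*(-1/103) = -z/103)
√(x(35) + Q(9)) = √(35 - 1/103*9) = √(35 - 9/103) = √(3596/103) = 2*√92597/103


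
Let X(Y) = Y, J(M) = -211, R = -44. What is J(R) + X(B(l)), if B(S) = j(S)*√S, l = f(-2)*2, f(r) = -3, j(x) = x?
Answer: -211 - 6*I*√6 ≈ -211.0 - 14.697*I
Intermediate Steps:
l = -6 (l = -3*2 = -6)
B(S) = S^(3/2) (B(S) = S*√S = S^(3/2))
J(R) + X(B(l)) = -211 + (-6)^(3/2) = -211 - 6*I*√6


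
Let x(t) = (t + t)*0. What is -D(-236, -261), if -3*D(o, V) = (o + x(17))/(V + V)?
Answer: 118/783 ≈ 0.15070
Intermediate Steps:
x(t) = 0 (x(t) = (2*t)*0 = 0)
D(o, V) = -o/(6*V) (D(o, V) = -(o + 0)/(3*(V + V)) = -o/(3*(2*V)) = -o*1/(2*V)/3 = -o/(6*V))
-D(-236, -261) = -(-1)*(-236)/(6*(-261)) = -(-1)*(-236)*(-1)/(6*261) = -1*(-118/783) = 118/783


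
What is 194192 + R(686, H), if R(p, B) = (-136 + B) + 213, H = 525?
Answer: 194794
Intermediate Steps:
R(p, B) = 77 + B
194192 + R(686, H) = 194192 + (77 + 525) = 194192 + 602 = 194794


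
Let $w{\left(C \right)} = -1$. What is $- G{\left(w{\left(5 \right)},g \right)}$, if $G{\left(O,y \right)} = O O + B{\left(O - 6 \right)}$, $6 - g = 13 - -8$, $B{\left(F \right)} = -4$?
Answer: $3$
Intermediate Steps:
$g = -15$ ($g = 6 - \left(13 - -8\right) = 6 - \left(13 + 8\right) = 6 - 21 = -15$)
$G{\left(O,y \right)} = -4 + O^{2}$ ($G{\left(O,y \right)} = O O - 4 = O^{2} - 4 = -4 + O^{2}$)
$- G{\left(w{\left(5 \right)},g \right)} = - (-4 + \left(-1\right)^{2}) = - (-4 + 1) = \left(-1\right) \left(-3\right) = 3$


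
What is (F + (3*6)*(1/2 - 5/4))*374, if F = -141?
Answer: -57783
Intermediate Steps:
(F + (3*6)*(1/2 - 5/4))*374 = (-141 + (3*6)*(1/2 - 5/4))*374 = (-141 + 18*(1*(½) - 5*¼))*374 = (-141 + 18*(½ - 5/4))*374 = (-141 + 18*(-¾))*374 = (-141 - 27/2)*374 = -309/2*374 = -57783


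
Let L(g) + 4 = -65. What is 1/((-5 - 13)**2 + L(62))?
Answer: 1/255 ≈ 0.0039216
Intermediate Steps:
L(g) = -69 (L(g) = -4 - 65 = -69)
1/((-5 - 13)**2 + L(62)) = 1/((-5 - 13)**2 - 69) = 1/((-18)**2 - 69) = 1/(324 - 69) = 1/255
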